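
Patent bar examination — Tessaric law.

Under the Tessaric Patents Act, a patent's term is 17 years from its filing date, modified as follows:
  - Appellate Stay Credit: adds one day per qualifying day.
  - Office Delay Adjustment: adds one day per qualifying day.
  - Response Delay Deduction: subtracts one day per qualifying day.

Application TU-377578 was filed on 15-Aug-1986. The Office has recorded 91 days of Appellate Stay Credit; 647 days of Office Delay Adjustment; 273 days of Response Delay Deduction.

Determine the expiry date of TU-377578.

2004-11-22

Base term: filing date + 17 years → 15 August 2003.
Appellate Stay Credit: +91 days → 14 November 2003.
Office Delay Adjustment: +647 days → 22 August 2005.
Response Delay Deduction: −273 days → 22 November 2004.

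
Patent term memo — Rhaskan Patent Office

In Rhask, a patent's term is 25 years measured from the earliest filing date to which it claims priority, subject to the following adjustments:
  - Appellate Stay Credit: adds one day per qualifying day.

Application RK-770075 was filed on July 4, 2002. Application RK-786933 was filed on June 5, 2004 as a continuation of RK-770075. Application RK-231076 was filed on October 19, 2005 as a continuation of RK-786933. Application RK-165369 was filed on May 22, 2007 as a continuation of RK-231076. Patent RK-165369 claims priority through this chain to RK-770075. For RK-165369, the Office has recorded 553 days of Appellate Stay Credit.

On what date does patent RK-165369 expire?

January 7, 2029

Earliest priority filing: 4 July 2002.
Base term: 4 July 2002 + 25 years → 4 July 2027.
Appellate Stay Credit: +553 days → 7 January 2029.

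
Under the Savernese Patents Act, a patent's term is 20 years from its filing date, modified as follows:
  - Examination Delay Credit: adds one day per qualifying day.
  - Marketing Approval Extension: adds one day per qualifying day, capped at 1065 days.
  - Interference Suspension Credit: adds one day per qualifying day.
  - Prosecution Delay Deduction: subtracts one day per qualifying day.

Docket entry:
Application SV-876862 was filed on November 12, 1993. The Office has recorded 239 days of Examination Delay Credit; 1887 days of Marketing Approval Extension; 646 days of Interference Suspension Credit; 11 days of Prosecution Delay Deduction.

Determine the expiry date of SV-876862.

2019-03-05

Base term: filing date + 20 years → 12 November 2013.
Examination Delay Credit: +239 days → 9 July 2014.
Marketing Approval Extension: 1887 days claimed exceeds the 1065-day cap, so +1065 days → 8 June 2017.
Interference Suspension Credit: +646 days → 16 March 2019.
Prosecution Delay Deduction: −11 days → 5 March 2019.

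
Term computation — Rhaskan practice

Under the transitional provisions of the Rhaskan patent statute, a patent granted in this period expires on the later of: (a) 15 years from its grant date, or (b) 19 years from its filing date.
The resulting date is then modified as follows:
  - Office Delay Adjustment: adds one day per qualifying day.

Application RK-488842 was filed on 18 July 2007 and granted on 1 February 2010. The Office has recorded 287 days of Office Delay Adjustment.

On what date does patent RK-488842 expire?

(a) grant + 15 years → 1 February 2025.
(b) filing + 19 years → 18 July 2026.
Later of the two: 18 July 2026.
Office Delay Adjustment: +287 days → 1 May 2027.

May 1, 2027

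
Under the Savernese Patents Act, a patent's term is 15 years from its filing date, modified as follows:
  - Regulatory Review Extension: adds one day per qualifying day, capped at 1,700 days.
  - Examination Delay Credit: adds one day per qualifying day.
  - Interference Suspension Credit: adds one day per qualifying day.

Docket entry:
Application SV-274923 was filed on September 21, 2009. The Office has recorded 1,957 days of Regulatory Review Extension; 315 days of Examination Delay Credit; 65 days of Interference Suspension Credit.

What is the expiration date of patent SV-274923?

Base term: filing date + 15 years → 21 September 2024.
Regulatory Review Extension: 1957 days claimed exceeds the 1700-day cap, so +1700 days → 18 May 2029.
Examination Delay Credit: +315 days → 29 March 2030.
Interference Suspension Credit: +65 days → 2 June 2030.

June 2, 2030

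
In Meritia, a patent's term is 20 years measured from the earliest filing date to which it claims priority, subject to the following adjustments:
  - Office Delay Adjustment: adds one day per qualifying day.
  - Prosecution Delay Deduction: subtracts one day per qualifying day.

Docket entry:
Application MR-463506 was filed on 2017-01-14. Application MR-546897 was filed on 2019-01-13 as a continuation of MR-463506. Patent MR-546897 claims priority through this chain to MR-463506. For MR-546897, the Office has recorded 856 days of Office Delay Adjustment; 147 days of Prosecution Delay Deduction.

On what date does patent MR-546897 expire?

Earliest priority filing: 14 January 2017.
Base term: 14 January 2017 + 20 years → 14 January 2037.
Office Delay Adjustment: +856 days → 20 May 2039.
Prosecution Delay Deduction: −147 days → 24 December 2038.

December 24, 2038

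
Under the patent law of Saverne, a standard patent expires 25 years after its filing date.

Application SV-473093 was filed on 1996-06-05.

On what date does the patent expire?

Filing date + 25 years → 5 June 2021.

June 5, 2021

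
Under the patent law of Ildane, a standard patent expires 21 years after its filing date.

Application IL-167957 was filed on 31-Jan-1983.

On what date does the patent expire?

Filing date + 21 years → 31 January 2004.

2004-01-31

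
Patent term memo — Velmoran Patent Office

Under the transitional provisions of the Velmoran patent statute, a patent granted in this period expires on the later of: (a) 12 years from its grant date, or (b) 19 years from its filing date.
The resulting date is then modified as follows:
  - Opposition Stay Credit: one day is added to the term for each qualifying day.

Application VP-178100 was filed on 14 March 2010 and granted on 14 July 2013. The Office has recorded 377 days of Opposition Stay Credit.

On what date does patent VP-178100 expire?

2030-03-26

(a) grant + 12 years → 14 July 2025.
(b) filing + 19 years → 14 March 2029.
Later of the two: 14 March 2029.
Opposition Stay Credit: +377 days → 26 March 2030.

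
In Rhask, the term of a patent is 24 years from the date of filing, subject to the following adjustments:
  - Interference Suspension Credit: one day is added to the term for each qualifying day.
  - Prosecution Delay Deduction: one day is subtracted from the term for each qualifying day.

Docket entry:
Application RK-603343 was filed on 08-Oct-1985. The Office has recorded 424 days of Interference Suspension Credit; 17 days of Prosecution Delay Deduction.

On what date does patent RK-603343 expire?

Base term: filing date + 24 years → 8 October 2009.
Interference Suspension Credit: +424 days → 6 December 2010.
Prosecution Delay Deduction: −17 days → 19 November 2010.

November 19, 2010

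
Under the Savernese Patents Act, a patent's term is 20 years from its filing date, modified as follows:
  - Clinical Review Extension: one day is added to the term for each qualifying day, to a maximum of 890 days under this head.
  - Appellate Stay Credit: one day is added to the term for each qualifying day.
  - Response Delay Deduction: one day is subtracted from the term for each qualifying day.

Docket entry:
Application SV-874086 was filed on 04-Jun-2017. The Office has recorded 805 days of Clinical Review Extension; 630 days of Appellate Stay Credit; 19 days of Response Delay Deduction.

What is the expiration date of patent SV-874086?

Base term: filing date + 20 years → 4 June 2037.
Clinical Review Extension: 805 days (within the 890-day cap) → +805 days → 18 August 2039.
Appellate Stay Credit: +630 days → 9 May 2041.
Response Delay Deduction: −19 days → 20 April 2041.

April 20, 2041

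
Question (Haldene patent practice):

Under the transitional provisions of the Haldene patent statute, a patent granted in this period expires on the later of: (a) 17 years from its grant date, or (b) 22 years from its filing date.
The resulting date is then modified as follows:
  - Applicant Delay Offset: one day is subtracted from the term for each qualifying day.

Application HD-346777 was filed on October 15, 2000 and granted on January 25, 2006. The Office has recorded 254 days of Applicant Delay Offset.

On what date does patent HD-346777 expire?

(a) grant + 17 years → 25 January 2023.
(b) filing + 22 years → 15 October 2022.
Later of the two: 25 January 2023.
Applicant Delay Offset: −254 days → 16 May 2022.

May 16, 2022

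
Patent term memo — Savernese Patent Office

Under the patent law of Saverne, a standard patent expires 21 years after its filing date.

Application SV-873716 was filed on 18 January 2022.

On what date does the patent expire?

January 18, 2043

Filing date + 21 years → 18 January 2043.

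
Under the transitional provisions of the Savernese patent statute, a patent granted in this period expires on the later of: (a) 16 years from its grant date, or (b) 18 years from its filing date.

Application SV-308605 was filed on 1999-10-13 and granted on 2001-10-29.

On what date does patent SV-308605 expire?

October 29, 2017

(a) grant + 16 years → 29 October 2017.
(b) filing + 18 years → 13 October 2017.
Later of the two: 29 October 2017.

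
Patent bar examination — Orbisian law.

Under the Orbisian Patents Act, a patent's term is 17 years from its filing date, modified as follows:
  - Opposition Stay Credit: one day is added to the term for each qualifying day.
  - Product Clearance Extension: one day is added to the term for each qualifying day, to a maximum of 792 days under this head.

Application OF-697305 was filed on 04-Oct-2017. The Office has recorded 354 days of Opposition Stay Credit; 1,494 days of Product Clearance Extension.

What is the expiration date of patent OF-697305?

November 23, 2037

Base term: filing date + 17 years → 4 October 2034.
Opposition Stay Credit: +354 days → 23 September 2035.
Product Clearance Extension: 1494 days claimed exceeds the 792-day cap, so +792 days → 23 November 2037.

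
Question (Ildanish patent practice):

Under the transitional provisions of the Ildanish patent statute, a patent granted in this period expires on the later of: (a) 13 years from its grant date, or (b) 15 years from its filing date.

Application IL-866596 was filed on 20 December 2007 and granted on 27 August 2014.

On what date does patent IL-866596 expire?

(a) grant + 13 years → 27 August 2027.
(b) filing + 15 years → 20 December 2022.
Later of the two: 27 August 2027.

2027-08-27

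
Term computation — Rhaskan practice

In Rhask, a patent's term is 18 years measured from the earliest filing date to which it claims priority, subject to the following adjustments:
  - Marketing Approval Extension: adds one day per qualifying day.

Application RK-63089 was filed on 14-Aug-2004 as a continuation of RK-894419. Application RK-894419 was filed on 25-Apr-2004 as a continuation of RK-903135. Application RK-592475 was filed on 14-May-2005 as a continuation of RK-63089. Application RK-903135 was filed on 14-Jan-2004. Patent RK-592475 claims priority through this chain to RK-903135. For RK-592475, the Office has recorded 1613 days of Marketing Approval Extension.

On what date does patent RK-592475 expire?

Earliest priority filing: 14 January 2004.
Base term: 14 January 2004 + 18 years → 14 January 2022.
Marketing Approval Extension: +1613 days → 15 June 2026.

June 15, 2026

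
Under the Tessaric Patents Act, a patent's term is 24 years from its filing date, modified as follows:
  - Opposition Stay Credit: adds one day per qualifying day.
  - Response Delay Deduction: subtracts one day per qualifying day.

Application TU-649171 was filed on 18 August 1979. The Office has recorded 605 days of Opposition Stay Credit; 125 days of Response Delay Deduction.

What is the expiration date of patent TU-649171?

Base term: filing date + 24 years → 18 August 2003.
Opposition Stay Credit: +605 days → 14 April 2005.
Response Delay Deduction: −125 days → 10 December 2004.

2004-12-10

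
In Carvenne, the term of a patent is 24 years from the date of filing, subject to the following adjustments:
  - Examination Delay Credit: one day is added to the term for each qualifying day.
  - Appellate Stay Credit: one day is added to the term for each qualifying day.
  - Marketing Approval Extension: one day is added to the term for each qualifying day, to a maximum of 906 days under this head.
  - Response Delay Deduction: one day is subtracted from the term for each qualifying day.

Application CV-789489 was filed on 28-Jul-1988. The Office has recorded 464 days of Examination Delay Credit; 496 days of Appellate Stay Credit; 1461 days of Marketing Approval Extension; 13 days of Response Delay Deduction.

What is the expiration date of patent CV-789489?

Base term: filing date + 24 years → 28 July 2012.
Examination Delay Credit: +464 days → 4 November 2013.
Appellate Stay Credit: +496 days → 15 March 2015.
Marketing Approval Extension: 1461 days claimed exceeds the 906-day cap, so +906 days → 6 September 2017.
Response Delay Deduction: −13 days → 24 August 2017.

August 24, 2017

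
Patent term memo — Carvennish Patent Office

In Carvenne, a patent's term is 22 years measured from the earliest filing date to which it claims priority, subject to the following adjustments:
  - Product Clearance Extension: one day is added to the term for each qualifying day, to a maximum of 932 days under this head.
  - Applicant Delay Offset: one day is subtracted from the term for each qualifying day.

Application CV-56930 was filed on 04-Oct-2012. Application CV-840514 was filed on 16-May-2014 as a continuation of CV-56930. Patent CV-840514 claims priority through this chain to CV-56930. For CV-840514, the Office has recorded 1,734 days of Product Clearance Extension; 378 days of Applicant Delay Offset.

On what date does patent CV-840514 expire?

April 10, 2036

Earliest priority filing: 4 October 2012.
Base term: 4 October 2012 + 22 years → 4 October 2034.
Product Clearance Extension: 1734 days claimed exceeds the 932-day cap, so +932 days → 23 April 2037.
Applicant Delay Offset: −378 days → 10 April 2036.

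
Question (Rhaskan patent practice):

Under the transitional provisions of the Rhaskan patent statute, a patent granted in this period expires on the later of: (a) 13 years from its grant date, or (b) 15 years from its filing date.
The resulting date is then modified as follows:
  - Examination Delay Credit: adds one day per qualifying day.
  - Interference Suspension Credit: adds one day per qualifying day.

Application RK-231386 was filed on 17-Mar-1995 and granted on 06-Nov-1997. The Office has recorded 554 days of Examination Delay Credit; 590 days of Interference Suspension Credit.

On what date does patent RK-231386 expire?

2013-12-24

(a) grant + 13 years → 6 November 2010.
(b) filing + 15 years → 17 March 2010.
Later of the two: 6 November 2010.
Examination Delay Credit: +554 days → 13 May 2012.
Interference Suspension Credit: +590 days → 24 December 2013.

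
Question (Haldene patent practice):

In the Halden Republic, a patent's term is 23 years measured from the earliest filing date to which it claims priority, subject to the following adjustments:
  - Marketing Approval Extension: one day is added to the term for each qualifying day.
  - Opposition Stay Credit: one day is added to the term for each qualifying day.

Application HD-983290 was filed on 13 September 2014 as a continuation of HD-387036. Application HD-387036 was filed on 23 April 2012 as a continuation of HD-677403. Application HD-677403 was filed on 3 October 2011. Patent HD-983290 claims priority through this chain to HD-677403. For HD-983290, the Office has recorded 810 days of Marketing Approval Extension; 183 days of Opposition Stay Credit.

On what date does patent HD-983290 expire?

June 22, 2037

Earliest priority filing: 3 October 2011.
Base term: 3 October 2011 + 23 years → 3 October 2034.
Marketing Approval Extension: +810 days → 21 December 2036.
Opposition Stay Credit: +183 days → 22 June 2037.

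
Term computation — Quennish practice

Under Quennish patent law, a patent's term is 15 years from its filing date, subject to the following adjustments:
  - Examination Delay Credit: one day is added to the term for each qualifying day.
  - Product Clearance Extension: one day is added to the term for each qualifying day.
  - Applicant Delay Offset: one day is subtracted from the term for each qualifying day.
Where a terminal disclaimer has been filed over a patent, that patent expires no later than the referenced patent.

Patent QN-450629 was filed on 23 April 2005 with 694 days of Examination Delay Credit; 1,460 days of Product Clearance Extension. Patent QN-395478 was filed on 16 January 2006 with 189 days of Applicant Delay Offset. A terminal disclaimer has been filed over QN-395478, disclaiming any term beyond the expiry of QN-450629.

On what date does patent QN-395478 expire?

Natural term of QN-395478:
  Base: filing + 15 years → 16 January 2021.
  Applicant Delay Offset: −189 days → 11 July 2020.
Expiry of referenced patent QN-450629:
  Base: filing + 15 years → 23 April 2020.
  Examination Delay Credit: +694 days → 18 March 2022.
  Product Clearance Extension: +1460 days → 17 March 2026.
Terminal disclaimer: QN-395478 expires on the earlier of 11 July 2020 and 17 March 2026.

2020-07-11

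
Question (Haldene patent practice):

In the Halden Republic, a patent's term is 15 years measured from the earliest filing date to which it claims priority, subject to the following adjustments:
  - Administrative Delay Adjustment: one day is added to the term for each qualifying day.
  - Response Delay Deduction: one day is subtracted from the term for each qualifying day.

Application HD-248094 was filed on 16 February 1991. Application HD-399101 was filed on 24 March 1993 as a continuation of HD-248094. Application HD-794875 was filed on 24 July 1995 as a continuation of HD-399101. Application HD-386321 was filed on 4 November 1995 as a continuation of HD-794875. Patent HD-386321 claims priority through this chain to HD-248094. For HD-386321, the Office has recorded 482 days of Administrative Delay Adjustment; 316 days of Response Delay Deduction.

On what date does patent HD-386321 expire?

2006-08-01

Earliest priority filing: 16 February 1991.
Base term: 16 February 1991 + 15 years → 16 February 2006.
Administrative Delay Adjustment: +482 days → 13 June 2007.
Response Delay Deduction: −316 days → 1 August 2006.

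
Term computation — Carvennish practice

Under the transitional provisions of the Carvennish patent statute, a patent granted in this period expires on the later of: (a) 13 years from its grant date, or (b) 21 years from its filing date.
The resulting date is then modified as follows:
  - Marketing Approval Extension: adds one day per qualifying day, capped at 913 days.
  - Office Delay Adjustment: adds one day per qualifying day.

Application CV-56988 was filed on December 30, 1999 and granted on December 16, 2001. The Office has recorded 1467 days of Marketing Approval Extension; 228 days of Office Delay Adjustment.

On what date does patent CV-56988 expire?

February 14, 2024

(a) grant + 13 years → 16 December 2014.
(b) filing + 21 years → 30 December 2020.
Later of the two: 30 December 2020.
Marketing Approval Extension: 1467 days claimed exceeds the 913-day cap, so +913 days → 1 July 2023.
Office Delay Adjustment: +228 days → 14 February 2024.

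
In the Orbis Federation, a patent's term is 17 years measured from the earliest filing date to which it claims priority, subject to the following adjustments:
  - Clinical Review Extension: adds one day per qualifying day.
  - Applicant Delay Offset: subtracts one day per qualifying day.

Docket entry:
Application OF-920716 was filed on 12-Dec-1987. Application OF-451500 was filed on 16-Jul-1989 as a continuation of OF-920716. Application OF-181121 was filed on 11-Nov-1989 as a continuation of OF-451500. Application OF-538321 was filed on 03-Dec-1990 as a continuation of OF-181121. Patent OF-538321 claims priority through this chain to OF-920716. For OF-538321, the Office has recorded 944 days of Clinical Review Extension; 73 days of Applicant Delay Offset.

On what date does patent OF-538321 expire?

May 2, 2007

Earliest priority filing: 12 December 1987.
Base term: 12 December 1987 + 17 years → 12 December 2004.
Clinical Review Extension: +944 days → 14 July 2007.
Applicant Delay Offset: −73 days → 2 May 2007.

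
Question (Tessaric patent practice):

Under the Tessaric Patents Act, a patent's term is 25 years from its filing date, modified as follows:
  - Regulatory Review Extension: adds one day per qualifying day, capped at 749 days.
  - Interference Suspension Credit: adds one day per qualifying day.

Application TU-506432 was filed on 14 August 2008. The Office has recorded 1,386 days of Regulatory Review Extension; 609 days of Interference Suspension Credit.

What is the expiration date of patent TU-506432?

Base term: filing date + 25 years → 14 August 2033.
Regulatory Review Extension: 1386 days claimed exceeds the 749-day cap, so +749 days → 2 September 2035.
Interference Suspension Credit: +609 days → 3 May 2037.

May 3, 2037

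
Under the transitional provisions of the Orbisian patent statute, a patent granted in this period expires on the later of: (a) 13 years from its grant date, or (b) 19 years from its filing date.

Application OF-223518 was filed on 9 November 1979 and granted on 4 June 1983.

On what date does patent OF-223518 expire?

(a) grant + 13 years → 4 June 1996.
(b) filing + 19 years → 9 November 1998.
Later of the two: 9 November 1998.

November 9, 1998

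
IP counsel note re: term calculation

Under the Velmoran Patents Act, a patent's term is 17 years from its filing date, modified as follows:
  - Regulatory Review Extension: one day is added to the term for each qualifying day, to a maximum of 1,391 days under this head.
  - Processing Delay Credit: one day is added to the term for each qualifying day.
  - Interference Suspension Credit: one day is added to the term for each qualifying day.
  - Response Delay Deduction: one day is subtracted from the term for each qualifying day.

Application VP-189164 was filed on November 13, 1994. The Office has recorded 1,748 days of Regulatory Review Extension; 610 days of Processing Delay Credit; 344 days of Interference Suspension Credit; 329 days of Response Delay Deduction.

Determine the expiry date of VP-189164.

Base term: filing date + 17 years → 13 November 2011.
Regulatory Review Extension: 1748 days claimed exceeds the 1391-day cap, so +1391 days → 4 September 2015.
Processing Delay Credit: +610 days → 6 May 2017.
Interference Suspension Credit: +344 days → 15 April 2018.
Response Delay Deduction: −329 days → 21 May 2017.

2017-05-21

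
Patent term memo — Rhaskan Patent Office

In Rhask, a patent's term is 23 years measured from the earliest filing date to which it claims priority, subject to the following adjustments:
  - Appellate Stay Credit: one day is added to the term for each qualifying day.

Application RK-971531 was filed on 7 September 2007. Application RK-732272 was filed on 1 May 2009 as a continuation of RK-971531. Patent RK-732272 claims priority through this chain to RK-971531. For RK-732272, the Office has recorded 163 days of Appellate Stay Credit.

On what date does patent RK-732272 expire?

Earliest priority filing: 7 September 2007.
Base term: 7 September 2007 + 23 years → 7 September 2030.
Appellate Stay Credit: +163 days → 17 February 2031.

2031-02-17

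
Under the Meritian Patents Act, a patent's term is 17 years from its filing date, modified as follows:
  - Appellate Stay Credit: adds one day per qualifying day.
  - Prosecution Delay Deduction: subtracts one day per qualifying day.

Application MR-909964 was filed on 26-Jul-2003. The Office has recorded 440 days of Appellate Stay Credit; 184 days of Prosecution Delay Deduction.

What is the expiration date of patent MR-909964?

April 8, 2021

Base term: filing date + 17 years → 26 July 2020.
Appellate Stay Credit: +440 days → 9 October 2021.
Prosecution Delay Deduction: −184 days → 8 April 2021.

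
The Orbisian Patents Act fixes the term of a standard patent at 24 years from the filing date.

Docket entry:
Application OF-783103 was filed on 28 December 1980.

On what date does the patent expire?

Filing date + 24 years → 28 December 2004.

December 28, 2004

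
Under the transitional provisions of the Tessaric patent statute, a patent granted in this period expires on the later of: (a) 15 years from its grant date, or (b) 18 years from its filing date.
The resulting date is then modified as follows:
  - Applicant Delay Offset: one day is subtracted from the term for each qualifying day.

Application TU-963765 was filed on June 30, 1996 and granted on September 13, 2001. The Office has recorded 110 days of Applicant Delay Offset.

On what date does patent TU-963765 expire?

2016-05-26

(a) grant + 15 years → 13 September 2016.
(b) filing + 18 years → 30 June 2014.
Later of the two: 13 September 2016.
Applicant Delay Offset: −110 days → 26 May 2016.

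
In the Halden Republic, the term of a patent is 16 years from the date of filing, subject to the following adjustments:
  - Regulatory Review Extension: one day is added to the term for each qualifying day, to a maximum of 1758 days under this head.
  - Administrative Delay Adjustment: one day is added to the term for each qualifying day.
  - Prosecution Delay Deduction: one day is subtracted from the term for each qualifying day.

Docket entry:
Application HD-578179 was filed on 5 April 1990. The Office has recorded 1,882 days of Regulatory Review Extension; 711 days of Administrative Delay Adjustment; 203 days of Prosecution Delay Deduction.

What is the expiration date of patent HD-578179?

Base term: filing date + 16 years → 5 April 2006.
Regulatory Review Extension: 1882 days claimed exceeds the 1758-day cap, so +1758 days → 27 January 2011.
Administrative Delay Adjustment: +711 days → 7 January 2013.
Prosecution Delay Deduction: −203 days → 18 June 2012.

June 18, 2012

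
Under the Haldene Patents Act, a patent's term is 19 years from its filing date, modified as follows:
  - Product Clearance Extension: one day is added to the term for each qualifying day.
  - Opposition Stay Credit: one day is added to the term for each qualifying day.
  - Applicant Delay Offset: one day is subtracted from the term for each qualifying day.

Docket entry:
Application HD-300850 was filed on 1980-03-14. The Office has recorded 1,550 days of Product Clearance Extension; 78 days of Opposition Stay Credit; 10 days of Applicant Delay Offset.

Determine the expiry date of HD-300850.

Base term: filing date + 19 years → 14 March 1999.
Product Clearance Extension: +1550 days → 11 June 2003.
Opposition Stay Credit: +78 days → 28 August 2003.
Applicant Delay Offset: −10 days → 18 August 2003.

August 18, 2003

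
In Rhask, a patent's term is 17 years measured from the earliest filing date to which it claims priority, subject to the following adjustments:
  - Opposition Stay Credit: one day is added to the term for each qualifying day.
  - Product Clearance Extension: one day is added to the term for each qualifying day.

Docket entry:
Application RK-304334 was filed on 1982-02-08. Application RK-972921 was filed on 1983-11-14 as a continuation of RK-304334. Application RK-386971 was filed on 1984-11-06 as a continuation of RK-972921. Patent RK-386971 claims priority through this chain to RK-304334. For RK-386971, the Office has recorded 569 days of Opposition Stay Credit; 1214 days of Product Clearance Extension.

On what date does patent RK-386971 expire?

December 27, 2003

Earliest priority filing: 8 February 1982.
Base term: 8 February 1982 + 17 years → 8 February 1999.
Opposition Stay Credit: +569 days → 30 August 2000.
Product Clearance Extension: +1214 days → 27 December 2003.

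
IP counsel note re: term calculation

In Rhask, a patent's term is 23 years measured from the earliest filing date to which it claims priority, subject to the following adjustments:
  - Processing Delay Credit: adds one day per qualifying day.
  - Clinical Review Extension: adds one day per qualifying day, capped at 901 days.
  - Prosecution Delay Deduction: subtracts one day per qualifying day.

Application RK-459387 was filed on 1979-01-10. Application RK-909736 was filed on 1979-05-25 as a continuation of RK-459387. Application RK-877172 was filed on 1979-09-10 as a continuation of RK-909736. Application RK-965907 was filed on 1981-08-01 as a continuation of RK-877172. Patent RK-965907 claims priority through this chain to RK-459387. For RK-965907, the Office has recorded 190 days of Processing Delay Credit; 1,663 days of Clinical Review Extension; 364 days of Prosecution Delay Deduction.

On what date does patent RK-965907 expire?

January 7, 2004

Earliest priority filing: 10 January 1979.
Base term: 10 January 1979 + 23 years → 10 January 2002.
Processing Delay Credit: +190 days → 19 July 2002.
Clinical Review Extension: 1663 days claimed exceeds the 901-day cap, so +901 days → 5 January 2005.
Prosecution Delay Deduction: −364 days → 7 January 2004.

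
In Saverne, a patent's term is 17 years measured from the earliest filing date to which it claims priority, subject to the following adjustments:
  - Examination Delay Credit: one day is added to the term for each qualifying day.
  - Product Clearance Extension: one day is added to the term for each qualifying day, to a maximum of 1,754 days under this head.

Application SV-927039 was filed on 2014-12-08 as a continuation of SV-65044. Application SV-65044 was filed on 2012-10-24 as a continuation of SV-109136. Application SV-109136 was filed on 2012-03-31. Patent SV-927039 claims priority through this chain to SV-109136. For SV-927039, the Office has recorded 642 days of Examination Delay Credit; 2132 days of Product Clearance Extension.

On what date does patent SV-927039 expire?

2035-10-22

Earliest priority filing: 31 March 2012.
Base term: 31 March 2012 + 17 years → 31 March 2029.
Examination Delay Credit: +642 days → 2 January 2031.
Product Clearance Extension: 2132 days claimed exceeds the 1754-day cap, so +1754 days → 22 October 2035.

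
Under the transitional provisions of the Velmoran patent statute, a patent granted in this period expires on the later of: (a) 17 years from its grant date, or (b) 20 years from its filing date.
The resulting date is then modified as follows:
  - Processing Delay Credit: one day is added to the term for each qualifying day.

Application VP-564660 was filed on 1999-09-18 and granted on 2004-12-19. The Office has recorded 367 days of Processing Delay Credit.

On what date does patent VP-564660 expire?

(a) grant + 17 years → 19 December 2021.
(b) filing + 20 years → 18 September 2019.
Later of the two: 19 December 2021.
Processing Delay Credit: +367 days → 21 December 2022.

December 21, 2022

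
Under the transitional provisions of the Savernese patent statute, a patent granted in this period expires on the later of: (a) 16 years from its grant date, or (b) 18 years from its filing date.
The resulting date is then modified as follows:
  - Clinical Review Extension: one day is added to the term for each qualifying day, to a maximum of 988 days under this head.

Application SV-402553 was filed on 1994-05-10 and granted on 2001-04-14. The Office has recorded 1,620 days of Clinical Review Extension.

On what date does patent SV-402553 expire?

December 28, 2019

(a) grant + 16 years → 14 April 2017.
(b) filing + 18 years → 10 May 2012.
Later of the two: 14 April 2017.
Clinical Review Extension: 1620 days claimed exceeds the 988-day cap, so +988 days → 28 December 2019.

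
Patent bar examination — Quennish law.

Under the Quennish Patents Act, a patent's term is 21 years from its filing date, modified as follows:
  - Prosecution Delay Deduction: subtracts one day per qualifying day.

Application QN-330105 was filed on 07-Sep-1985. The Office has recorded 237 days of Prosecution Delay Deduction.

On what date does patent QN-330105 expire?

2006-01-13

Base term: filing date + 21 years → 7 September 2006.
Prosecution Delay Deduction: −237 days → 13 January 2006.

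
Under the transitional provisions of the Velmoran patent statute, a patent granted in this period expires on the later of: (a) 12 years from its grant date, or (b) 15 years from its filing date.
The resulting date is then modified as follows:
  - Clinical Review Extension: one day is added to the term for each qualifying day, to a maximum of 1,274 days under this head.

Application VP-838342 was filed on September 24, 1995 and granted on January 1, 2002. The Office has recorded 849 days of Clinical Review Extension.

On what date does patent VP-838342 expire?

2016-04-29

(a) grant + 12 years → 1 January 2014.
(b) filing + 15 years → 24 September 2010.
Later of the two: 1 January 2014.
Clinical Review Extension: 849 days (within the 1274-day cap) → +849 days → 29 April 2016.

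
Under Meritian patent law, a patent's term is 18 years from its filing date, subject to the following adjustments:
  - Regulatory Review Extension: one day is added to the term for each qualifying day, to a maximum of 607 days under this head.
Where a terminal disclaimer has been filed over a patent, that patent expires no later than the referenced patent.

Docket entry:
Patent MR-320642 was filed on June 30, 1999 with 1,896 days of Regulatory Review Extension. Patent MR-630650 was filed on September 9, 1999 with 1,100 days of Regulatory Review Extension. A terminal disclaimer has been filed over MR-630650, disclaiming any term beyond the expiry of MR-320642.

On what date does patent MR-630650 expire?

Natural term of MR-630650:
  Base: filing + 18 years → 9 September 2017.
  Regulatory Review Extension: 1100 days claimed exceeds the 607-day cap, so +607 days → 9 May 2019.
Expiry of referenced patent MR-320642:
  Base: filing + 18 years → 30 June 2017.
  Regulatory Review Extension: 1896 days claimed exceeds the 607-day cap, so +607 days → 27 February 2019.
Terminal disclaimer: MR-630650 expires on the earlier of 9 May 2019 and 27 February 2019.

February 27, 2019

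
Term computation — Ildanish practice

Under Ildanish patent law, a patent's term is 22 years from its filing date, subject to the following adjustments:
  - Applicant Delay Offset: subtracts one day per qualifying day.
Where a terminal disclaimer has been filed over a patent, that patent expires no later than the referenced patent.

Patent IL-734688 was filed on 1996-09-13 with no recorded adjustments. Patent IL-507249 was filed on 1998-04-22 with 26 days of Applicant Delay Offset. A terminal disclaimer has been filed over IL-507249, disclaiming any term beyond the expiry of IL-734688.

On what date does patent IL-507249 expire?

2018-09-13

Natural term of IL-507249:
  Base: filing + 22 years → 22 April 2020.
  Applicant Delay Offset: −26 days → 27 March 2020.
Expiry of referenced patent IL-734688:
  Base: filing + 22 years → 13 September 2018.
Terminal disclaimer: IL-507249 expires on the earlier of 27 March 2020 and 13 September 2018.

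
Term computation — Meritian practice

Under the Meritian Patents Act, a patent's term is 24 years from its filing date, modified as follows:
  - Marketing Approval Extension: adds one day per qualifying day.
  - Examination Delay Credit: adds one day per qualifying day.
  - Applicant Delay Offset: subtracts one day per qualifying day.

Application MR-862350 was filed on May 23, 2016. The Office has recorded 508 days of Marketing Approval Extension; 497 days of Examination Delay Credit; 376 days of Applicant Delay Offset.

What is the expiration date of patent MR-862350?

February 11, 2042

Base term: filing date + 24 years → 23 May 2040.
Marketing Approval Extension: +508 days → 13 October 2041.
Examination Delay Credit: +497 days → 22 February 2043.
Applicant Delay Offset: −376 days → 11 February 2042.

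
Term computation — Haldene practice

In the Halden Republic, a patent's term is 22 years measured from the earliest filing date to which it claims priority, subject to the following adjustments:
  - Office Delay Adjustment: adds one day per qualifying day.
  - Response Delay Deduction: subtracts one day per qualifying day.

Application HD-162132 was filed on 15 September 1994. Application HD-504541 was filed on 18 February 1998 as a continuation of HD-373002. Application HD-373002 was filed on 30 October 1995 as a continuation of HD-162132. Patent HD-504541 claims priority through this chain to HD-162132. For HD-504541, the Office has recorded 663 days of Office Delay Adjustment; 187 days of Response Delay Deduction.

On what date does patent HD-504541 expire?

2018-01-04

Earliest priority filing: 15 September 1994.
Base term: 15 September 1994 + 22 years → 15 September 2016.
Office Delay Adjustment: +663 days → 10 July 2018.
Response Delay Deduction: −187 days → 4 January 2018.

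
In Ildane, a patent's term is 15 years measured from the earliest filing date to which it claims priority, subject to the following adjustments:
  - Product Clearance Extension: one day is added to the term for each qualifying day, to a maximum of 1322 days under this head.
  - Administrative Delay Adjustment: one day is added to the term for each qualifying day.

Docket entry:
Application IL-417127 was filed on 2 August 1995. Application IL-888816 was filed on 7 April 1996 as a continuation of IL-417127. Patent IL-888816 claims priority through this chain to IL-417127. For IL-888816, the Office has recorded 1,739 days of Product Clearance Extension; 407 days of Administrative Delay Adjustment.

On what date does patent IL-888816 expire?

Earliest priority filing: 2 August 1995.
Base term: 2 August 1995 + 15 years → 2 August 2010.
Product Clearance Extension: 1739 days claimed exceeds the 1322-day cap, so +1322 days → 16 March 2014.
Administrative Delay Adjustment: +407 days → 27 April 2015.

2015-04-27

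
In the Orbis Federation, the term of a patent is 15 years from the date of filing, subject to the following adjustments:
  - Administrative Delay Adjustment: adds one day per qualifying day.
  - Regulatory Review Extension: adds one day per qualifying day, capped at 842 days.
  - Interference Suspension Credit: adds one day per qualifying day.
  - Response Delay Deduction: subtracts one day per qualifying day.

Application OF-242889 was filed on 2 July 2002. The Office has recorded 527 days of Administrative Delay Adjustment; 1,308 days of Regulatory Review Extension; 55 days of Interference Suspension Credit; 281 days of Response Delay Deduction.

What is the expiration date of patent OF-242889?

Base term: filing date + 15 years → 2 July 2017.
Administrative Delay Adjustment: +527 days → 11 December 2018.
Regulatory Review Extension: 1308 days claimed exceeds the 842-day cap, so +842 days → 1 April 2021.
Interference Suspension Credit: +55 days → 26 May 2021.
Response Delay Deduction: −281 days → 18 August 2020.

August 18, 2020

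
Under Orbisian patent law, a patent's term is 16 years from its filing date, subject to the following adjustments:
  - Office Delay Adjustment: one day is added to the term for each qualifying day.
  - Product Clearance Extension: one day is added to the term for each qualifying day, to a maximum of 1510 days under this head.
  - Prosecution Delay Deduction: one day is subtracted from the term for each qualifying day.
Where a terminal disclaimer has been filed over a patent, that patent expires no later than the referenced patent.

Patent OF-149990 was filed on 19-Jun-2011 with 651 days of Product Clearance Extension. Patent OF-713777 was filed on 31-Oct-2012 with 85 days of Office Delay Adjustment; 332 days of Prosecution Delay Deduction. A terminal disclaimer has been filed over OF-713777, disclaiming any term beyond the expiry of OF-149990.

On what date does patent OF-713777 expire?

Natural term of OF-713777:
  Base: filing + 16 years → 31 October 2028.
  Office Delay Adjustment: +85 days → 24 January 2029.
  Prosecution Delay Deduction: −332 days → 27 February 2028.
Expiry of referenced patent OF-149990:
  Base: filing + 16 years → 19 June 2027.
  Product Clearance Extension: 651 days (within the 1510-day cap) → +651 days → 31 March 2029.
Terminal disclaimer: OF-713777 expires on the earlier of 27 February 2028 and 31 March 2029.

2028-02-27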